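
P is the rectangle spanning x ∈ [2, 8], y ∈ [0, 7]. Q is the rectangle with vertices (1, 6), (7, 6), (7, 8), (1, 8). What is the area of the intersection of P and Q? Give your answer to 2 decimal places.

|P∩Q|: x∈[2,7], y∈[6,7] → 5·1 = 5.

5.00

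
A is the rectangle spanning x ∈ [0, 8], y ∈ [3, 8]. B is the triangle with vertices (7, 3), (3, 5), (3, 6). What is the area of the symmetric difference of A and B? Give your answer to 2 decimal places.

38.00

|A| = 40, |B| = 2, |A∩B| = 2.
|A △ B| = |A| + |B| − 2·|A∩B| = 40 + 2 − 4 = 38.00.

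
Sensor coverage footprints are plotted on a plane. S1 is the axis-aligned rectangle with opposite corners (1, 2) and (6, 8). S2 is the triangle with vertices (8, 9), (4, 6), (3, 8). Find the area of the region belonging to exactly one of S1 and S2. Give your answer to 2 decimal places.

28.50

|S1| = 30, |S2| = 5.5, |S1∩S2| = 3.5.
|S1 △ S2| = |S1| + |S2| − 2·|S1∩S2| = 30 + 5.5 − 7 = 28.50.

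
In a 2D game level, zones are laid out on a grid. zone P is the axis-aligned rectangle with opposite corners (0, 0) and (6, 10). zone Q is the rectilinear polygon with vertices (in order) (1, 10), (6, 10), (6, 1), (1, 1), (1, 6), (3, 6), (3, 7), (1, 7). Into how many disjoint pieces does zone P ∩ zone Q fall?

1

zone P ∩ zone Q is a single connected region.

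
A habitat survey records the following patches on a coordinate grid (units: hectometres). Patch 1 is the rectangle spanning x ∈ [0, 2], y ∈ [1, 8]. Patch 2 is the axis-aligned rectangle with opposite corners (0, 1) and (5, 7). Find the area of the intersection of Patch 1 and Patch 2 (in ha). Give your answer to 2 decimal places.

|Patch 1∩Patch 2|: x∈[0,2], y∈[1,7] → 2·6 = 12.

12.00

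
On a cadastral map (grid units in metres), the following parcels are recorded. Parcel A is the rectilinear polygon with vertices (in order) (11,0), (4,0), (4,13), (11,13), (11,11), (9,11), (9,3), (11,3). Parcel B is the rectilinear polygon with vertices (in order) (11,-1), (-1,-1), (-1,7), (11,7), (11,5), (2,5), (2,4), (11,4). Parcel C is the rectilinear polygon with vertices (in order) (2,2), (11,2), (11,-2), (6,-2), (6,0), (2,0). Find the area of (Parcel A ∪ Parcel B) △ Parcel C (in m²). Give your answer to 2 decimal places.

|Parcel A ∪ Parcel B| = 126.
|(Parcel A ∪ Parcel B) ∩ Parcel C| = 23.
|(Parcel A ∪ Parcel B) △ Parcel C| = 126 + 28 − 46 = 108.00.

108.00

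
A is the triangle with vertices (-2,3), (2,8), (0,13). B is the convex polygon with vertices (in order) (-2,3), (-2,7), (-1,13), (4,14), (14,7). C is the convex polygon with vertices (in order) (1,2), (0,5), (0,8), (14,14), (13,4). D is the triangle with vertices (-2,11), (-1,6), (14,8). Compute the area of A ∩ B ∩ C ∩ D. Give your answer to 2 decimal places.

The intersection is the polygon with vertices (0.567,6.209), (0,6.133), (0,8), (1.707,8.732), (2,8).
By the shoelace formula its area is 3.05.

3.05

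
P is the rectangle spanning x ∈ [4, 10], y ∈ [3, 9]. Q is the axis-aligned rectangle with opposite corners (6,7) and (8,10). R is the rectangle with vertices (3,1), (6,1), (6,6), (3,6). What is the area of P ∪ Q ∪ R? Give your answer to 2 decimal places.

By inclusion–exclusion:
Individual areas: |P| = 36, |Q| = 6, |R| = 15.
|P∩Q|: x∈[6,8], y∈[7,9] → 2·2 = 4.
|P∩R|: x∈[4,6], y∈[3,6] → 2·3 = 6.
|Q∩R| = 0 (no overlap).
|P∩Q∩R| = 0.
|P ∪ Q ∪ R| = 57 − 10 + 0 = 47.00.

47.00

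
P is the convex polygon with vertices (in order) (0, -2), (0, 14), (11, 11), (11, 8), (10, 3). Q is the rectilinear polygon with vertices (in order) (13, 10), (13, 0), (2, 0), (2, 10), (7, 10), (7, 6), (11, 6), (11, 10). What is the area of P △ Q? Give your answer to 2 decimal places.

101.20

|P| = 127, |Q| = 94, |P∩Q| = 59.9.
|P △ Q| = |P| + |Q| − 2·|P∩Q| = 127 + 94 − 119.8 = 101.20.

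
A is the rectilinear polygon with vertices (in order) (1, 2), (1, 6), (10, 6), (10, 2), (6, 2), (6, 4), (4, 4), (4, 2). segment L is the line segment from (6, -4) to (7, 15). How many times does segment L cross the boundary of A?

The segment meets the boundary at (6.526,6), (6.316,2).

2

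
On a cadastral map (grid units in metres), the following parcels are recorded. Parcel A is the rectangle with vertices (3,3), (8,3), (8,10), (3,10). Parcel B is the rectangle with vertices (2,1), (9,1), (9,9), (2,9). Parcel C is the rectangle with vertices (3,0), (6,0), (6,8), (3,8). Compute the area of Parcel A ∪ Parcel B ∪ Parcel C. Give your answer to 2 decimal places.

By inclusion–exclusion:
Individual areas: |Parcel A| = 35, |Parcel B| = 56, |Parcel C| = 24.
|Parcel A∩Parcel B|: x∈[3,8], y∈[3,9] → 5·6 = 30.
|Parcel A∩Parcel C|: x∈[3,6], y∈[3,8] → 3·5 = 15.
|Parcel B∩Parcel C|: x∈[3,6], y∈[1,8] → 3·7 = 21.
|Parcel A∩Parcel B∩Parcel C| = 15.
|Parcel A ∪ Parcel B ∪ Parcel C| = 115 − 66 + 15 = 64.00.

64.00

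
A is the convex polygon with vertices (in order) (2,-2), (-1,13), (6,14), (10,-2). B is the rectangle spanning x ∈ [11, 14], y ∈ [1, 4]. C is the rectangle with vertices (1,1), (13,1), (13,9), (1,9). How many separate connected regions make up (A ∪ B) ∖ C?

3

(A ∪ B) ∖ C splits into 3 disjoint pieces (area 23.775, area 36.625, area 3).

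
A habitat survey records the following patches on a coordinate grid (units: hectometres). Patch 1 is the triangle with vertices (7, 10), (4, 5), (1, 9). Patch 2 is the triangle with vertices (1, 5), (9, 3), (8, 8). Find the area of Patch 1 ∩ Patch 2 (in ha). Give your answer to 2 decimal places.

The intersection is the polygon with vertices (4,5), (3.27,5.973), (5.038,6.731).
By the shoelace formula its area is 1.14.

1.14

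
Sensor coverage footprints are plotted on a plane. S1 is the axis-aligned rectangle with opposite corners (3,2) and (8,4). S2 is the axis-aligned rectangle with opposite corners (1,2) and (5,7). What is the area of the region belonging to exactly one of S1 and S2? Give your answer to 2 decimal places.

|S1∩S2|: x∈[3,5], y∈[2,4] → 2·2 = 4.
|S1 △ S2| = |S1| + |S2| − 2·|S1∩S2| = 10 + 20 − 8 = 22.00.

22.00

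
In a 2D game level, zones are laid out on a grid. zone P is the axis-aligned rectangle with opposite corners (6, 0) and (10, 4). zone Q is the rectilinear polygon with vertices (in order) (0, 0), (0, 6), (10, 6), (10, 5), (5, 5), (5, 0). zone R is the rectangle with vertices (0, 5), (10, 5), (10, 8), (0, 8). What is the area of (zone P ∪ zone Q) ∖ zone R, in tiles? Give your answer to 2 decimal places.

41.00

|zone P ∪ zone Q| = 51.
|(zone P ∪ zone Q) ∩ zone R| = 10.
|(zone P ∪ zone Q) ∖ zone R| = 51 − 10 = 41.00.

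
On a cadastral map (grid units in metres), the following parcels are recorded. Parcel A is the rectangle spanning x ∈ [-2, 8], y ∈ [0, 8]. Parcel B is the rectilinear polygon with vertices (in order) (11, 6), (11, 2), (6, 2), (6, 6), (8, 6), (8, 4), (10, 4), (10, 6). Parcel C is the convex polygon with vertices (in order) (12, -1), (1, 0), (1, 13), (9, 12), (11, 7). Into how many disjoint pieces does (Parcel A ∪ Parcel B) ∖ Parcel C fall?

(Parcel A ∪ Parcel B) ∖ Parcel C is a single connected region.

1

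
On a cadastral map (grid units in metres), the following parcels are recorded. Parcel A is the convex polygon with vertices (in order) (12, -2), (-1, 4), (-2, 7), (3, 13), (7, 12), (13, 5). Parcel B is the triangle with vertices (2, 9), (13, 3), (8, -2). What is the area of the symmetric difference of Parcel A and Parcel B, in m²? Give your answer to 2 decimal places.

|Parcel A| = 131, |Parcel B| = 42.5, |Parcel A∩Parcel B| = 40.0235.
|Parcel A △ Parcel B| = |Parcel A| + |Parcel B| − 2·|Parcel A∩Parcel B| = 131 + 42.5 − 80.0469 = 93.45.

93.45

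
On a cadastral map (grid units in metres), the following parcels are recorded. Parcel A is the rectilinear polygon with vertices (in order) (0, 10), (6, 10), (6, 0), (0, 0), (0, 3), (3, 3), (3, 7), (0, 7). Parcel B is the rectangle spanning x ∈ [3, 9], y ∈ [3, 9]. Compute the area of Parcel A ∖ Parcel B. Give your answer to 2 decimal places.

30.00

|Parcel A| = 48, |Parcel A∩Parcel B| = 18.
|Parcel A ∖ Parcel B| = |Parcel A| − |Parcel A∩Parcel B| = 48 − 18 = 30.00.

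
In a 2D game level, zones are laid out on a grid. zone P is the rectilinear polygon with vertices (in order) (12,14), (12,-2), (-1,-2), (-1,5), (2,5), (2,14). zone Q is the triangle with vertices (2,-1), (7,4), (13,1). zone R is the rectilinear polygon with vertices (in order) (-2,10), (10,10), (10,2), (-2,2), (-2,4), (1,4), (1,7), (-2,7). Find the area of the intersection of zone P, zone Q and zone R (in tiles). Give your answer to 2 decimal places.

5.75

The intersection is the polygon with vertices (7,4), (10,2.5), (10,2), (5,2).
By the shoelace formula its area is 5.75.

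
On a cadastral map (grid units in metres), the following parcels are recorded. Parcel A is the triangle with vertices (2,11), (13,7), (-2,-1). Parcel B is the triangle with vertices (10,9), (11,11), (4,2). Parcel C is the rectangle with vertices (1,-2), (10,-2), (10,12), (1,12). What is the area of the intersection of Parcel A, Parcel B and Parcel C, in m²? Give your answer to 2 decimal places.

1.61

The intersection is the polygon with vertices (4.316,2.368), (4.266,2.342), (9.016,8.449), (9.406,8.307).
By the shoelace formula its area is 1.61.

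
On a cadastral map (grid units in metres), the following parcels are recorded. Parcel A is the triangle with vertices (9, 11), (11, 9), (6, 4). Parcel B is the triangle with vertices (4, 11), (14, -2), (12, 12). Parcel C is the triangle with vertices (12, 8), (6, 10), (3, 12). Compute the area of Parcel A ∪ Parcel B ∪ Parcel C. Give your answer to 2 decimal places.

By inclusion–exclusion:
Individual areas: |Parcel A| = 10, |Parcel B| = 57, |Parcel C| = 3.
|Parcel A∩Parcel B| = 8.4555.
|Parcel A∩Parcel C| = 0.6346.
|Parcel B∩Parcel C| = 2.6881.
|Parcel A∩Parcel B∩Parcel C| = 0.6346.
|Parcel A ∪ Parcel B ∪ Parcel C| = 70 − 11.7782 + 0.6346 = 58.86.

58.86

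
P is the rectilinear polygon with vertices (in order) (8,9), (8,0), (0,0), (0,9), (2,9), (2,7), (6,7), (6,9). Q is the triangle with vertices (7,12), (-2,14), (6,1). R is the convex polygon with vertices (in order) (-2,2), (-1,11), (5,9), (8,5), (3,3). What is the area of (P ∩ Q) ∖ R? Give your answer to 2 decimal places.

4.12

|P ∩ Q| = 14.6783.
|(P ∩ Q) ∩ R| = 10.5596.
|(P ∩ Q) ∖ R| = 14.6783 − 10.5596 = 4.12.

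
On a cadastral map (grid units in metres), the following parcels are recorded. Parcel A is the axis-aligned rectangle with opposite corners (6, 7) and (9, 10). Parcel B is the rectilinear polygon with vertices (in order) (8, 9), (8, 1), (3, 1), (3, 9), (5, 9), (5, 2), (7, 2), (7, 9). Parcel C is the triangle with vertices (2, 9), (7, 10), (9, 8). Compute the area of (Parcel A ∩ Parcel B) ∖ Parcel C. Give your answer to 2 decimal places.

|Parcel A ∩ Parcel B| = 2.
|(Parcel A ∩ Parcel B) ∩ Parcel C| = 0.7857.
|(Parcel A ∩ Parcel B) ∖ Parcel C| = 2 − 0.7857 = 1.21.

1.21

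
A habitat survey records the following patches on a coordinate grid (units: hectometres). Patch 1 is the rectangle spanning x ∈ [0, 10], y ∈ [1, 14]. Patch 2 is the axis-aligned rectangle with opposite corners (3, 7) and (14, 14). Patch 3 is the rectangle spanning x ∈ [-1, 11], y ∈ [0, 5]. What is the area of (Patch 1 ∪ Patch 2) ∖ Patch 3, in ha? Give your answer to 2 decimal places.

|Patch 1 ∪ Patch 2| = 158.
|(Patch 1 ∪ Patch 2) ∩ Patch 3| = 40.
|(Patch 1 ∪ Patch 2) ∖ Patch 3| = 158 − 40 = 118.00.

118.00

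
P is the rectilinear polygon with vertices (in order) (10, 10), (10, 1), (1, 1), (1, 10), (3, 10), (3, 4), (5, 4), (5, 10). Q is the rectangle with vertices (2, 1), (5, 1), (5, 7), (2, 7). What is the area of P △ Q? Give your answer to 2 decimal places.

|P| = 69, |Q| = 18, |P∩Q| = 12.
|P △ Q| = |P| + |Q| − 2·|P∩Q| = 69 + 18 − 24 = 63.00.

63.00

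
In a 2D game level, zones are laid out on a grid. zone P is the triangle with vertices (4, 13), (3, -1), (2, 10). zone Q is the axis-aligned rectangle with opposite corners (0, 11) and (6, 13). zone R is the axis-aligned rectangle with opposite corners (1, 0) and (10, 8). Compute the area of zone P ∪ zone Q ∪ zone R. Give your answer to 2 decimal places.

By inclusion–exclusion:
Individual areas: |zone P| = 12.5, |zone Q| = 12, |zone R| = 72.
|zone P∩zone Q| = 1.1905.
|zone P∩zone R| = 6.4935.
|zone Q∩zone R| = 0 (no overlap).
|zone P∩zone Q∩zone R| = 0.
|zone P ∪ zone Q ∪ zone R| = 96.5 − 7.684 + 0 = 88.82.

88.82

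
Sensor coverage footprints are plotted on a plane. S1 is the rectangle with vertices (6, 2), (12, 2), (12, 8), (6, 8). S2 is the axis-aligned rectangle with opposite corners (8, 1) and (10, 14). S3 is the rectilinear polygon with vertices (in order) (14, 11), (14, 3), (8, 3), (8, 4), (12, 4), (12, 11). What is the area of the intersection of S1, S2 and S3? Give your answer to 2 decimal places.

2.00

The intersection is the polygon with vertices (10,3), (8,3), (8,4), (10,4).
By the shoelace formula its area is 2.00.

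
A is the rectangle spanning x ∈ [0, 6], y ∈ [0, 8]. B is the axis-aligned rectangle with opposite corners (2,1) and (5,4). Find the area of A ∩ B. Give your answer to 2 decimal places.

9.00

|A∩B|: x∈[2,5], y∈[1,4] → 3·3 = 9.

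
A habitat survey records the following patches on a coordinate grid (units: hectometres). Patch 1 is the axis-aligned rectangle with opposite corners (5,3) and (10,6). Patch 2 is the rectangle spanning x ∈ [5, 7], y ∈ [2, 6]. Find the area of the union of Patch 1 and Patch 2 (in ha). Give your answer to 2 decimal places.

17.00

By inclusion–exclusion:
Individual areas: |Patch 1| = 15, |Patch 2| = 8.
|Patch 1∩Patch 2|: x∈[5,7], y∈[3,6] → 2·3 = 6.
|Patch 1 ∪ Patch 2| = 23 − 6 = 17.00.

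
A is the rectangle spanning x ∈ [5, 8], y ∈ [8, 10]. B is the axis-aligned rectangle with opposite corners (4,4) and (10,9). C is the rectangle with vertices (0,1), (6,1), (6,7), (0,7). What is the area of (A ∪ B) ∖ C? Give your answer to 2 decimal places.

27.00

|A ∪ B| = 33.
|(A ∪ B) ∩ C| = 6.
|(A ∪ B) ∖ C| = 33 − 6 = 27.00.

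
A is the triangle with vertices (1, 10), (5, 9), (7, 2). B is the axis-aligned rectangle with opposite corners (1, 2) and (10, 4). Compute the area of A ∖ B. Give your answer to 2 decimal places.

|A| = 13, |A∩B| = 0.9286.
|A ∖ B| = |A| − |A∩B| = 13 − 0.9286 = 12.07.

12.07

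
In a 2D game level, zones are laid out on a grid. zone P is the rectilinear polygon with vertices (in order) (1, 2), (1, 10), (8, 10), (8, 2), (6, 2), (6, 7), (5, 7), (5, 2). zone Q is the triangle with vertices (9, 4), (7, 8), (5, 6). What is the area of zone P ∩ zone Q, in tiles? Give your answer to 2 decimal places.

4.50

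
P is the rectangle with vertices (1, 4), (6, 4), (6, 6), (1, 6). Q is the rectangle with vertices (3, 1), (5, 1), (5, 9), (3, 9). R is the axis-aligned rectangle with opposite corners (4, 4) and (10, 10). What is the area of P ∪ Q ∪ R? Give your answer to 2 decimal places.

By inclusion–exclusion:
Individual areas: |P| = 10, |Q| = 16, |R| = 36.
|P∩Q|: x∈[3,5], y∈[4,6] → 2·2 = 4.
|P∩R|: x∈[4,6], y∈[4,6] → 2·2 = 4.
|Q∩R|: x∈[4,5], y∈[4,9] → 1·5 = 5.
|P∩Q∩R| = 2.
|P ∪ Q ∪ R| = 62 − 13 + 2 = 51.00.

51.00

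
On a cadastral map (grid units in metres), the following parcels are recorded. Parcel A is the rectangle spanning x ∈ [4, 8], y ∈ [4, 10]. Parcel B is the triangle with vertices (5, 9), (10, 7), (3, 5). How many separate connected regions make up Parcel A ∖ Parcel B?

Parcel A ∖ Parcel B splits into 2 disjoint pieces (area 7.4286, area 6.8).

2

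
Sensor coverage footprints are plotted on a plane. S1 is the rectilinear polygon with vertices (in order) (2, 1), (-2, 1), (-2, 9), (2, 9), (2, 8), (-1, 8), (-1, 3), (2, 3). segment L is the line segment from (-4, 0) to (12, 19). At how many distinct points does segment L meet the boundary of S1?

The segment meets the boundary at (-1,3.562), (-2,2.375).

2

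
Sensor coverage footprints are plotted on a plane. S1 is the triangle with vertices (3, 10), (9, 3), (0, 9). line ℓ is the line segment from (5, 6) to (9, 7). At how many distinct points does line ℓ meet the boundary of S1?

1

The segment meets the boundary at (6.176,6.294).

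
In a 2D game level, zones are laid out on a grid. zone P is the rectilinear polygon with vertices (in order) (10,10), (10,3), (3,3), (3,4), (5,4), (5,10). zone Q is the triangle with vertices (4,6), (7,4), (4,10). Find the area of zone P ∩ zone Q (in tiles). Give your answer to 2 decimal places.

The intersection is the polygon with vertices (5,8), (7,4), (5,5.333).
By the shoelace formula its area is 2.67.

2.67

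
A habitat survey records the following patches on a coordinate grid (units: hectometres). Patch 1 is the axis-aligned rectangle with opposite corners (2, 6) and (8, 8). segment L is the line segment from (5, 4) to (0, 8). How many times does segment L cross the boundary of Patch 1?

2

The segment meets the boundary at (2,6.4), (2.5,6).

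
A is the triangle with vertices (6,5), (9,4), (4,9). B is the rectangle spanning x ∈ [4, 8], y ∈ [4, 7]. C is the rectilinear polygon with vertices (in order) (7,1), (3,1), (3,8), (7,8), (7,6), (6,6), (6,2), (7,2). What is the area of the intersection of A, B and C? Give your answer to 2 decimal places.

The intersection is the polygon with vertices (5,7), (6,7), (7,6), (6,6), (6,5).
By the shoelace formula its area is 1.50.

1.50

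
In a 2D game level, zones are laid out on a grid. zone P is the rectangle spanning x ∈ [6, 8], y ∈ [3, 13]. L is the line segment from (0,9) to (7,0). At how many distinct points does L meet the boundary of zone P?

0

The segment lies entirely outside zone P and never meets its boundary.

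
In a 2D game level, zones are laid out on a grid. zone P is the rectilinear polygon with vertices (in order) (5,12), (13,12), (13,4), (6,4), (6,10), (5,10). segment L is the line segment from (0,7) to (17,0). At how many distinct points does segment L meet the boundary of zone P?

2

The segment meets the boundary at (7.286,4), (6,4.529).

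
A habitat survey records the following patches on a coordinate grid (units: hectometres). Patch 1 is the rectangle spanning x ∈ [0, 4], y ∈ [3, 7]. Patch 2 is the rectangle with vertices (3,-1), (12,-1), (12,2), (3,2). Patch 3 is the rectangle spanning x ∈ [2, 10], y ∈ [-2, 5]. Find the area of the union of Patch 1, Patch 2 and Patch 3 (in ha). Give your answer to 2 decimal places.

74.00

By inclusion–exclusion:
Individual areas: |Patch 1| = 16, |Patch 2| = 27, |Patch 3| = 56.
|Patch 1∩Patch 2| = 0 (no overlap).
|Patch 1∩Patch 3|: x∈[2,4], y∈[3,5] → 2·2 = 4.
|Patch 2∩Patch 3|: x∈[3,10], y∈[-1,2] → 7·3 = 21.
|Patch 1∩Patch 2∩Patch 3| = 0.
|Patch 1 ∪ Patch 2 ∪ Patch 3| = 99 − 25 + 0 = 74.00.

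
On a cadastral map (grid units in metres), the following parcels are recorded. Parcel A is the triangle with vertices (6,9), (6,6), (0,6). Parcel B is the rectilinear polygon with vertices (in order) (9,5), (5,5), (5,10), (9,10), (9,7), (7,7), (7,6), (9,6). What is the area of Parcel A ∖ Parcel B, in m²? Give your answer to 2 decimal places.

6.25

|Parcel A| = 9, |Parcel A∩Parcel B| = 2.75.
|Parcel A ∖ Parcel B| = |Parcel A| − |Parcel A∩Parcel B| = 9 − 2.75 = 6.25.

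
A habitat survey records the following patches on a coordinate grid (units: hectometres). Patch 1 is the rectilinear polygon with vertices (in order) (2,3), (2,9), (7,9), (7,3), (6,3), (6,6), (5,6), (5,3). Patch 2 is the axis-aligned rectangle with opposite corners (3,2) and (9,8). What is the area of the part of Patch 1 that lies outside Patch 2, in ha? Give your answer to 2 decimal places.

|Patch 1| = 27, |Patch 1∩Patch 2| = 17.
|Patch 1 ∖ Patch 2| = |Patch 1| − |Patch 1∩Patch 2| = 27 − 17 = 10.00.

10.00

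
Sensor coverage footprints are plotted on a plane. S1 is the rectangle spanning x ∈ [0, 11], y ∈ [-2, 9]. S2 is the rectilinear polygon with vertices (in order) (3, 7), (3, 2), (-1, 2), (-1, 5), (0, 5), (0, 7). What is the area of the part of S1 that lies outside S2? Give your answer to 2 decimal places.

|S1| = 121, |S1∩S2| = 15.
|S1 ∖ S2| = |S1| − |S1∩S2| = 121 − 15 = 106.00.

106.00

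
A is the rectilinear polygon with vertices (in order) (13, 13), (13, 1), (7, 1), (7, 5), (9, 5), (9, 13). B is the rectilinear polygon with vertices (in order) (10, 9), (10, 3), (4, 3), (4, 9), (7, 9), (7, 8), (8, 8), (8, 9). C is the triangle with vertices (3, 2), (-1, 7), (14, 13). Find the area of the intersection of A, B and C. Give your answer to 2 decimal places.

0.50

The intersection is the polygon with vertices (9,9), (10,9), (9,8).
By the shoelace formula its area is 0.50.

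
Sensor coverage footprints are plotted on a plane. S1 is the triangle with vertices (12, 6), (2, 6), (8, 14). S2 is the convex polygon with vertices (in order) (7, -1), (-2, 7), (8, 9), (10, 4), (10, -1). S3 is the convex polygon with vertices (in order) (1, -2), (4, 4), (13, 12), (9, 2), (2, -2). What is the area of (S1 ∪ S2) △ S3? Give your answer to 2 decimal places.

73.80

|S1 ∪ S2| = 94.2294.
|(S1 ∪ S2) ∩ S3| = 34.7135.
|(S1 ∪ S2) △ S3| = 94.2294 + 49 − 69.4269 = 73.80.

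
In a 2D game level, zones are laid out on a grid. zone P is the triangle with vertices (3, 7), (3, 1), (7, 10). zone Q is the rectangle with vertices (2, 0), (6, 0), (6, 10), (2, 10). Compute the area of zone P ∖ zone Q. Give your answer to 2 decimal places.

|zone P| = 12, |zone P∩zone Q| = 11.25.
|zone P ∖ zone Q| = |zone P| − |zone P∩zone Q| = 12 − 11.25 = 0.75.

0.75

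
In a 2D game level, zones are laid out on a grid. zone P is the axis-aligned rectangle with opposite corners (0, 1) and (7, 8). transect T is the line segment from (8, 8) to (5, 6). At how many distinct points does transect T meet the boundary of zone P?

1

The segment meets the boundary at (7,7.333).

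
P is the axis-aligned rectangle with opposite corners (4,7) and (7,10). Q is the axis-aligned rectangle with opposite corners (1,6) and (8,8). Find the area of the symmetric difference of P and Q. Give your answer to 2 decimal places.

|P∩Q|: x∈[4,7], y∈[7,8] → 3·1 = 3.
|P △ Q| = |P| + |Q| − 2·|P∩Q| = 9 + 14 − 6 = 17.00.

17.00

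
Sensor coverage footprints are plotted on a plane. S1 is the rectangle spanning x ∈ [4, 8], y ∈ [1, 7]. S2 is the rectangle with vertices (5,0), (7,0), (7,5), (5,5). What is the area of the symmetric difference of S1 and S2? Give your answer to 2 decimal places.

|S1∩S2|: x∈[5,7], y∈[1,5] → 2·4 = 8.
|S1 △ S2| = |S1| + |S2| − 2·|S1∩S2| = 24 + 10 − 16 = 18.00.

18.00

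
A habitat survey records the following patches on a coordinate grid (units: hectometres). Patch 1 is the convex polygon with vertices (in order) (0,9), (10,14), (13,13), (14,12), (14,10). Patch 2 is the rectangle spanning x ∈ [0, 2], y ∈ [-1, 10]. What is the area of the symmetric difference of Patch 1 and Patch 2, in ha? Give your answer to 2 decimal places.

|Patch 1| = 35, |Patch 2| = 22, |Patch 1∩Patch 2| = 0.8571.
|Patch 1 △ Patch 2| = |Patch 1| + |Patch 2| − 2·|Patch 1∩Patch 2| = 35 + 22 − 1.7143 = 55.29.

55.29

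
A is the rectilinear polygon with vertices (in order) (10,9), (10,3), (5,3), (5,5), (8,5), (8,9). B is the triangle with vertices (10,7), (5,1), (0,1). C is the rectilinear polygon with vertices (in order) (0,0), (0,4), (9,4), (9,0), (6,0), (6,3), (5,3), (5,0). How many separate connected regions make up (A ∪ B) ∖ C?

(A ∪ B) ∖ C splits into 2 disjoint pieces (area 14.5333, area 1.4).

2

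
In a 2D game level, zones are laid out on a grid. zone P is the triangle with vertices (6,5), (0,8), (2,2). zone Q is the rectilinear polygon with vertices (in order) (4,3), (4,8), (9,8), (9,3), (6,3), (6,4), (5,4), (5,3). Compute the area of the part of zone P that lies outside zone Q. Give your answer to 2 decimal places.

12.50

|zone P| = 15, |zone P∩zone Q| = 2.5.
|zone P ∖ zone Q| = |zone P| − |zone P∩zone Q| = 15 − 2.5 = 12.50.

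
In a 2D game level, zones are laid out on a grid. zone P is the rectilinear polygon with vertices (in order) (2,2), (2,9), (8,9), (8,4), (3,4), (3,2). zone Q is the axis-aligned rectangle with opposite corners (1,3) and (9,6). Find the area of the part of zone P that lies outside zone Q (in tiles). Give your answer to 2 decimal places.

|zone P| = 32, |zone P∩zone Q| = 13.
|zone P ∖ zone Q| = |zone P| − |zone P∩zone Q| = 32 − 13 = 19.00.

19.00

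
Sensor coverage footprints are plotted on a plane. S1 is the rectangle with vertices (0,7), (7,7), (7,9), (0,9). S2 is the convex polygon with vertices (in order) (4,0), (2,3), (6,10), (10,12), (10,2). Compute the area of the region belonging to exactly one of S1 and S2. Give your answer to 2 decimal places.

66.43

|S1| = 14, |S2| = 61, |S1∩S2| = 4.2857.
|S1 △ S2| = |S1| + |S2| − 2·|S1∩S2| = 14 + 61 − 8.5714 = 66.43.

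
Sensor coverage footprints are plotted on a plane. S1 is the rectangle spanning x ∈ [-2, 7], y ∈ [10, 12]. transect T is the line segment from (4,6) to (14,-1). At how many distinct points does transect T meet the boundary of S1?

The segment lies entirely outside S1 and never meets its boundary.

0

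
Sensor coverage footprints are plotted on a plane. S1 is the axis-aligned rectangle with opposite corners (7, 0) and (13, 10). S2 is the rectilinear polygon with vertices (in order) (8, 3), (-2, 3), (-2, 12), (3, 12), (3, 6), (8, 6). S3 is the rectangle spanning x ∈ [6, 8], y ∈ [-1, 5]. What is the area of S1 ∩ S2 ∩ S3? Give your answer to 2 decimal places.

2.00

The intersection is the polygon with vertices (8,3), (7,3), (7,5), (8,5).
By the shoelace formula its area is 2.00.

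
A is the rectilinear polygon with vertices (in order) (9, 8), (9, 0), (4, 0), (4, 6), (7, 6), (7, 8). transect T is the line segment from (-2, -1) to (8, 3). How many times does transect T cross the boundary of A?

1

The segment meets the boundary at (4,1.4).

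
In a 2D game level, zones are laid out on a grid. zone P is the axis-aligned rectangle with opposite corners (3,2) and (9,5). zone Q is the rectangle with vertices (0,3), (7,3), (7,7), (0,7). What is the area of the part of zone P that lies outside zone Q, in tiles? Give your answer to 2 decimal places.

|zone P∩zone Q|: x∈[3,7], y∈[3,5] → 4·2 = 8.
|zone P| = 18.
|zone P ∖ zone Q| = |zone P| − |zone P∩zone Q| = 18 − 8 = 10.00.

10.00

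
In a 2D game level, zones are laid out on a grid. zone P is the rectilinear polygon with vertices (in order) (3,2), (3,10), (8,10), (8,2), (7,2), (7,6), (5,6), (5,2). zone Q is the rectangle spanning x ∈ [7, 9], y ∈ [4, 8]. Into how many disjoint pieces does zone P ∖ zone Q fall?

zone P ∖ zone Q splits into 2 disjoint pieces (area 26, area 2).

2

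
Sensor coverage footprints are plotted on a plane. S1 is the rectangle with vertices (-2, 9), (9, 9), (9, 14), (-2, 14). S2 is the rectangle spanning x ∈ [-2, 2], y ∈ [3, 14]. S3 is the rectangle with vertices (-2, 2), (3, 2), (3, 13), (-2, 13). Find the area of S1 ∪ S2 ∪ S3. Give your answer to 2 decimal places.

90.00

By inclusion–exclusion:
Individual areas: |S1| = 55, |S2| = 44, |S3| = 55.
|S1∩S2|: x∈[-2,2], y∈[9,14] → 4·5 = 20.
|S1∩S3|: x∈[-2,3], y∈[9,13] → 5·4 = 20.
|S2∩S3|: x∈[-2,2], y∈[3,13] → 4·10 = 40.
|S1∩S2∩S3| = 16.
|S1 ∪ S2 ∪ S3| = 154 − 80 + 16 = 90.00.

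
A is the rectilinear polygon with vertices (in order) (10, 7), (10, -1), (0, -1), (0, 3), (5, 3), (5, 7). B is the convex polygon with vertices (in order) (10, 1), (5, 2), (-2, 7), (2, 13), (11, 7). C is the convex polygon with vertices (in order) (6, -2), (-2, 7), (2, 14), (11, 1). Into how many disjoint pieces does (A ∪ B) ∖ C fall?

3

(A ∪ B) ∖ C splits into 3 disjoint pieces (area 1.6333, area 13.3333, area 20.7249).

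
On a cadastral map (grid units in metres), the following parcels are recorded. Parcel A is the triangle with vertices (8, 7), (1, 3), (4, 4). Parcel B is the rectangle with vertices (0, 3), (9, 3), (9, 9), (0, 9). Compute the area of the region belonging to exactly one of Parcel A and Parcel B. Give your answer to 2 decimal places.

51.50

|Parcel A| = 2.5, |Parcel B| = 54, |Parcel A∩Parcel B| = 2.5.
|Parcel A △ Parcel B| = |Parcel A| + |Parcel B| − 2·|Parcel A∩Parcel B| = 2.5 + 54 − 5 = 51.50.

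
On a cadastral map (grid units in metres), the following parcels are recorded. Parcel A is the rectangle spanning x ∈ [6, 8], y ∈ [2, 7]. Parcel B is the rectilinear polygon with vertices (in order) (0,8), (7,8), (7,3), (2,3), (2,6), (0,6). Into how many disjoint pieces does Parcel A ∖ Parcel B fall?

1

Parcel A ∖ Parcel B is a single connected region.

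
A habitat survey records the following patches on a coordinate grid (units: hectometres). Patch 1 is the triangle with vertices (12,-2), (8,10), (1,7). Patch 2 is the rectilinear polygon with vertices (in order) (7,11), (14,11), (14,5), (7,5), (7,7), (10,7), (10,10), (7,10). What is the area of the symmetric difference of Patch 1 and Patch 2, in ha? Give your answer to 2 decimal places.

|Patch 1| = 48, |Patch 2| = 33, |Patch 1∩Patch 2| = 4.6667.
|Patch 1 △ Patch 2| = |Patch 1| + |Patch 2| − 2·|Patch 1∩Patch 2| = 48 + 33 − 9.3333 = 71.67.

71.67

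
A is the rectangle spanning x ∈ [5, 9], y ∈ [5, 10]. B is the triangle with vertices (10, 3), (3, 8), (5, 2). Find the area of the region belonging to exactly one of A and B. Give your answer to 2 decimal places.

|A| = 20, |B| = 16, |A∩B| = 1.7286.
|A △ B| = |A| + |B| − 2·|A∩B| = 20 + 16 − 3.4571 = 32.54.

32.54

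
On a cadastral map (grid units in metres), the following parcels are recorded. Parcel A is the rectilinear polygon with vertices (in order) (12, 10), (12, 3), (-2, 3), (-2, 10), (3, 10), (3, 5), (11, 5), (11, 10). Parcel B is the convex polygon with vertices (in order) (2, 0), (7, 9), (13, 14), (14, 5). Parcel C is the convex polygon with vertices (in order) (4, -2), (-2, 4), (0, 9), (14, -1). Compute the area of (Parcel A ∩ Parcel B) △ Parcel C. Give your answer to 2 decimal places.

85.81

|Parcel A ∩ Parcel B| = 18.9222.
|(Parcel A ∩ Parcel B) ∩ Parcel C| = 5.5556.
|(Parcel A ∩ Parcel B) △ Parcel C| = 18.9222 + 78 − 11.1111 = 85.81.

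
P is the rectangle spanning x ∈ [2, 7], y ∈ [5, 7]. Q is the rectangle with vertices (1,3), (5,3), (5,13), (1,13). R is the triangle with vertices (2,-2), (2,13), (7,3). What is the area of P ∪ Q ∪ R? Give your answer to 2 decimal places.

By inclusion–exclusion:
Individual areas: |P| = 10, |Q| = 40, |R| = 37.5.
|P∩Q|: x∈[2,5], y∈[5,7] → 3·2 = 6.
|P∩R| = 7.
|Q∩R| = 21.
|P∩Q∩R| = 6.
|P ∪ Q ∪ R| = 87.5 − 34 + 6 = 59.50.

59.50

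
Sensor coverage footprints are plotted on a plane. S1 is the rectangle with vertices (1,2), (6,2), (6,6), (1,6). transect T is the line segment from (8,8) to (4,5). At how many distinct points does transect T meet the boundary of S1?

1

The segment meets the boundary at (5.333,6).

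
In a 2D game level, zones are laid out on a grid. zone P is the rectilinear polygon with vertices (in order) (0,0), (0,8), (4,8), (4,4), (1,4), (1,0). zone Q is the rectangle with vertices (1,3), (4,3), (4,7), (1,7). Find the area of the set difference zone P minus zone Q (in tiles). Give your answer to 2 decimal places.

|zone P| = 20, |zone P∩zone Q| = 9.
|zone P ∖ zone Q| = |zone P| − |zone P∩zone Q| = 20 − 9 = 11.00.

11.00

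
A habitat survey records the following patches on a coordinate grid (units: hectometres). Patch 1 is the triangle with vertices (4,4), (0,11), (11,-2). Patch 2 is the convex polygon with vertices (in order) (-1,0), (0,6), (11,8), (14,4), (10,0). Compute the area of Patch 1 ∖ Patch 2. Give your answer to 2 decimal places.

3.34

|Patch 1| = 12.5, |Patch 1∩Patch 2| = 9.1629.
|Patch 1 ∖ Patch 2| = |Patch 1| − |Patch 1∩Patch 2| = 12.5 − 9.1629 = 3.34.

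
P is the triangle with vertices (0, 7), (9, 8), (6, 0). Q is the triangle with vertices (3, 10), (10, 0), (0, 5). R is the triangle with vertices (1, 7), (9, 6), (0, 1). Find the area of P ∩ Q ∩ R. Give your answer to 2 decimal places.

The intersection is the polygon with vertices (6.696,4.72), (3.789,3.105), (3,3.5), (0.837,6.023), (0.923,6.538), (1.186,6.977), (5.493,6.438).
By the shoelace formula its area is 13.64.

13.64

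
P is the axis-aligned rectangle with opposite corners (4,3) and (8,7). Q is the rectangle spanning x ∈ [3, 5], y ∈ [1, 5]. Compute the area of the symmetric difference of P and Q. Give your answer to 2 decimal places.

|P∩Q|: x∈[4,5], y∈[3,5] → 1·2 = 2.
|P △ Q| = |P| + |Q| − 2·|P∩Q| = 16 + 8 − 4 = 20.00.

20.00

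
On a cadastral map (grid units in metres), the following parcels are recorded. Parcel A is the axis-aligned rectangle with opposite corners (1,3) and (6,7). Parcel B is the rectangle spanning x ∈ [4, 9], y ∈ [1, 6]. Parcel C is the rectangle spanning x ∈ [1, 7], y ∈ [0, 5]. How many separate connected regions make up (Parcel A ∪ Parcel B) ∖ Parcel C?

(Parcel A ∪ Parcel B) ∖ Parcel C is a single connected region.

1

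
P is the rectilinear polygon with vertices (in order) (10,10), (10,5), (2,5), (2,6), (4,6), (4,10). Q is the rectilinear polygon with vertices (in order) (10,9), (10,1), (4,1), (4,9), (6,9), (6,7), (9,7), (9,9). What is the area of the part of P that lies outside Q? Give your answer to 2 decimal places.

|P| = 32, |P∩Q| = 18.
|P ∖ Q| = |P| − |P∩Q| = 32 − 18 = 14.00.

14.00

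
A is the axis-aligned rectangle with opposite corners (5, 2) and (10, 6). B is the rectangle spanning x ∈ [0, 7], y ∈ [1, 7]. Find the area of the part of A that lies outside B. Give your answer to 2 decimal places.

|A∩B|: x∈[5,7], y∈[2,6] → 2·4 = 8.
|A| = 20.
|A ∖ B| = |A| − |A∩B| = 20 − 8 = 12.00.

12.00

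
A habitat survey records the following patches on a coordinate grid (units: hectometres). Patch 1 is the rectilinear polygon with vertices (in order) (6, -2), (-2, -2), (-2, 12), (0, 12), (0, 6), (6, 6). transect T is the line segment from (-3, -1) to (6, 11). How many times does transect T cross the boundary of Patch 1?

The segment meets the boundary at (2.25,6), (-2,0.333).

2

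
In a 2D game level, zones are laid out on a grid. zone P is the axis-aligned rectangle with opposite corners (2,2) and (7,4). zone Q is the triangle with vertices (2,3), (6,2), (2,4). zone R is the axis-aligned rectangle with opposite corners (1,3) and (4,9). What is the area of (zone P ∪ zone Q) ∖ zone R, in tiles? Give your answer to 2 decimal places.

|zone P ∪ zone Q| = 10.
|(zone P ∪ zone Q) ∩ zone R| = 2.
|(zone P ∪ zone Q) ∖ zone R| = 10 − 2 = 8.00.

8.00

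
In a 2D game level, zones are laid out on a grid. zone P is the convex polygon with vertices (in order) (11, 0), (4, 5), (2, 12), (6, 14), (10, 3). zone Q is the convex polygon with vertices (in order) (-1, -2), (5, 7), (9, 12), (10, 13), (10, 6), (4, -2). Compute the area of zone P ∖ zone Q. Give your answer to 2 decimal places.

32.10

|zone P| = 53, |zone P∩zone Q| = 20.9041.
|zone P ∖ zone Q| = |zone P| − |zone P∩zone Q| = 53 − 20.9041 = 32.10.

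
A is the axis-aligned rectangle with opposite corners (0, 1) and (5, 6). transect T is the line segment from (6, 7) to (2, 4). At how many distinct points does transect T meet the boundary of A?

1

The segment meets the boundary at (4.667,6).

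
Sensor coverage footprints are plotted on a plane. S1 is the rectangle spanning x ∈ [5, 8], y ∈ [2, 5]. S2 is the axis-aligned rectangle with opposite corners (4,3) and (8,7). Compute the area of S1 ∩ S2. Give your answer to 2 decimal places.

6.00

|S1∩S2|: x∈[5,8], y∈[3,5] → 3·2 = 6.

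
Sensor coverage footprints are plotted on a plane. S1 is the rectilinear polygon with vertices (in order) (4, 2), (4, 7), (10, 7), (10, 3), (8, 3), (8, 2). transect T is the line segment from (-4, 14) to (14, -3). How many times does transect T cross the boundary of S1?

The segment meets the boundary at (8,2.667), (4,6.444).

2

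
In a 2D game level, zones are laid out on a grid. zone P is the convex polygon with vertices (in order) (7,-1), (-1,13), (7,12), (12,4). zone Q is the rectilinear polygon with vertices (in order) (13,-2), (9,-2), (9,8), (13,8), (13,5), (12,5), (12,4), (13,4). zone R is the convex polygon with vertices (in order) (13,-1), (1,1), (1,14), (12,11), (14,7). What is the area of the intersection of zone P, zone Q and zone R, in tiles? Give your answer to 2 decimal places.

11.50

The intersection is the polygon with vertices (9,1), (9,8), (9.5,8), (12,4).
By the shoelace formula its area is 11.50.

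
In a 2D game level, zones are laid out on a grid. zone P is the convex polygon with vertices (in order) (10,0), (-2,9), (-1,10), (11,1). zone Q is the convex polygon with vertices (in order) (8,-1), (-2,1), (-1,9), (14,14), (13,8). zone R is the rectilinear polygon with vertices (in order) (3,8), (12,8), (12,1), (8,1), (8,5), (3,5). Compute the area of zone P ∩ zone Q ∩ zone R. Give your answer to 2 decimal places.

4.89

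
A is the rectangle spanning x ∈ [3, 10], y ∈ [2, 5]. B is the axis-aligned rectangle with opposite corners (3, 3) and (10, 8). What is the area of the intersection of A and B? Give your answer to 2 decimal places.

14.00

|A∩B|: x∈[3,10], y∈[3,5] → 7·2 = 14.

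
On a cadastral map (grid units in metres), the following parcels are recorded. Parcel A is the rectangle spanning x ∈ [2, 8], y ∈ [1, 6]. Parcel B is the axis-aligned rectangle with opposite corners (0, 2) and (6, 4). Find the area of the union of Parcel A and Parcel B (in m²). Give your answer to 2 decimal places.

34.00

By inclusion–exclusion:
Individual areas: |Parcel A| = 30, |Parcel B| = 12.
|Parcel A∩Parcel B|: x∈[2,6], y∈[2,4] → 4·2 = 8.
|Parcel A ∪ Parcel B| = 42 − 8 = 34.00.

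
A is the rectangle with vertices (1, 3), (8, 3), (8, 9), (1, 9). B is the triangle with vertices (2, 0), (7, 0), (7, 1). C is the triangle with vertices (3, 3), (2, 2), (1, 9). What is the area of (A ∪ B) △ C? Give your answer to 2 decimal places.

41.64

|A ∪ B| = 44.5.
|(A ∪ B) ∩ C| = 3.4286.
|(A ∪ B) △ C| = 44.5 + 4 − 6.8571 = 41.64.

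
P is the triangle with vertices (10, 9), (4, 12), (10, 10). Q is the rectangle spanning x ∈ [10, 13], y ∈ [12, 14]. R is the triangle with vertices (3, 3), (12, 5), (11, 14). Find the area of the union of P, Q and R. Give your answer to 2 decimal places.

47.48

By inclusion–exclusion:
Individual areas: |P| = 3, |Q| = 6, |R| = 41.5.
|P∩Q| = 0.
|P∩R| = 1.4874.
|Q∩R| = 1.5347.
|P∩Q∩R| = 0.
|P ∪ Q ∪ R| = 50.5 − 3.0221 + 0 = 47.48.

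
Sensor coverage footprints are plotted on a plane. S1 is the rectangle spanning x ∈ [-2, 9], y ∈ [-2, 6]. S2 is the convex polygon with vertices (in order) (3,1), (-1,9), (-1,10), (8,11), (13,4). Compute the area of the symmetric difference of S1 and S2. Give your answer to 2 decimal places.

113.30

|S1| = 88, |S2| = 87, |S1∩S2| = 30.85.
|S1 △ S2| = |S1| + |S2| − 2·|S1∩S2| = 88 + 87 − 61.7 = 113.30.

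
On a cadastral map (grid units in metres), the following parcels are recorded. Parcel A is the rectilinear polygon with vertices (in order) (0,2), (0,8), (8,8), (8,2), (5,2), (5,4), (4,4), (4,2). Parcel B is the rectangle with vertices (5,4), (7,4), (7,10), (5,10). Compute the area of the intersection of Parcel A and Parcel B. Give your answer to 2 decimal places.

The intersection is the polygon with vertices (7,8), (7,4), (5,4), (5,8).
By the shoelace formula its area is 8.00.

8.00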